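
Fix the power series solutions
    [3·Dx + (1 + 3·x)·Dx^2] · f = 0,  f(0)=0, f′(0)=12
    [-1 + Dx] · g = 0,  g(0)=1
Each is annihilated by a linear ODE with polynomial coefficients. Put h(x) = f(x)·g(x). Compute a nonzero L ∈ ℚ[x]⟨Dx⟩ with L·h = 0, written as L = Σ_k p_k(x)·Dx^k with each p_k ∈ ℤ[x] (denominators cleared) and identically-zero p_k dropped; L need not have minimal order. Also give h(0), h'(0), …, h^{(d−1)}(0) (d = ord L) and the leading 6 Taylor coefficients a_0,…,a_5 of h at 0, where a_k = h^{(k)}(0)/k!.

f: a_k = 0, 12, -18, 36, -81, 972/5, …
g: a_k = 1, 1, 1/2, 1/6, 1/24, 1/120, …
L₀ := L_f ⊗_s L_g (sym. prod.), ord ≤ 2.
L = (-2 + 3·x) + (1 - 6·x)·Dx + (1 + 3·x)·Dx^2  (order 2).
h: a_k = 0, 12, -6, 24, -52, 1289/10, …
ICs: h(0) = 0, h′(0) = 12.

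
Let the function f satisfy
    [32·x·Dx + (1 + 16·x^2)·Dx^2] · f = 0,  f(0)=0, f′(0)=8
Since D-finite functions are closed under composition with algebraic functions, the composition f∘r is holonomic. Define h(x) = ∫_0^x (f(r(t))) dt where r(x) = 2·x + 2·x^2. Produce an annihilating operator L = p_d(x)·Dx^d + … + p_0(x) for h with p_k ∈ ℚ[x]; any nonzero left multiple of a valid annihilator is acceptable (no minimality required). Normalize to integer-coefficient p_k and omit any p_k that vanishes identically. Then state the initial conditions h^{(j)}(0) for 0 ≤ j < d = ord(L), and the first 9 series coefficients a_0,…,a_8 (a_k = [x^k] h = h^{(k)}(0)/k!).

f: a_k = 0, 8, 0, -128/3, 0, 2048/5, 0, -32768/7, 0, …
h₀=f(r): pull back L_f along r ⇒ L₀.
h=∫h₀ ⇒ L = L₀·Dx.
L = (-2 + 128·x + 512·x^2 + 768·x^3 + 384·x^4)·Dx^2 + (1 + 2·x + 64·x^2 + 256·x^3 + 320·x^4 + 128·x^5)·Dx^3  (order 3).
h: a_k = 0, 0, 8, 16/3, -256/3, -1024/5, 30208/15, 195584/21, -409600/7, …
ICs: h(0) = 0, h′(0) = 0, h′′(0) = 16.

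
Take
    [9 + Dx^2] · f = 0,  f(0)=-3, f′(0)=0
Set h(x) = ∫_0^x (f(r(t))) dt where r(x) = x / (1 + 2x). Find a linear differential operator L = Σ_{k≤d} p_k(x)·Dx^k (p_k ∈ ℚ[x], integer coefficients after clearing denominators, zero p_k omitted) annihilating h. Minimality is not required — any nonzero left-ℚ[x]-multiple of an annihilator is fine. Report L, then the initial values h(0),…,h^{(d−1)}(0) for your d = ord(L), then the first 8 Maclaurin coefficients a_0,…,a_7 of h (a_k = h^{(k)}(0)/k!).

f: a_k = -3, 0, 27/2, 0, -81/8, 0, 243/80, 0, …
L₀ from L_f via x↦r, Dx↦r'^{-1}Dx.
∫: right-multiply L₀ by Dx.
L = 9·Dx + (4 + 24·x + 48·x^2 + 32·x^3)·Dx^2 + (1 + 8·x + 24·x^2 + 32·x^3 + 16·x^4)·Dx^3  (order 3).
h: a_k = 0, -3, 0, 9/2, -27/2, 243/8, -117/2, 7749/80, …
ICs: h(0) = 0, h′(0) = -3, h′′(0) = 0.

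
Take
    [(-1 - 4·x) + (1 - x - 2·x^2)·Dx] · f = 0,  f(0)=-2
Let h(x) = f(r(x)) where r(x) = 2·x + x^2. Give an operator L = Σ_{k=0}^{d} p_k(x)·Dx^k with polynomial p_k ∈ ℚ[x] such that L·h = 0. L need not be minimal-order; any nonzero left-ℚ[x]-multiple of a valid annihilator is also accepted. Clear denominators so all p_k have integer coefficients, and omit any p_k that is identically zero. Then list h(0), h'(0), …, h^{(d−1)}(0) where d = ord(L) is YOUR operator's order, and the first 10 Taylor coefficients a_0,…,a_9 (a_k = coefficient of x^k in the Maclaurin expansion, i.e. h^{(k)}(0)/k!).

f: a_k = -2, -2, -6, -10, -22, -42, -86, -170, -342, -682, …
h₀=f(r): pull back L_f along r ⇒ L₀.
L = (2 + 16·x + 8·x^2) + (-1 + 3·x + 6·x^2 + 2·x^3)·Dx  (order 1).
h: a_k = -2, -4, -26, -104, -478, -2108, -9402, -41808, -186054, -827812, …
ICs: h(0) = -2.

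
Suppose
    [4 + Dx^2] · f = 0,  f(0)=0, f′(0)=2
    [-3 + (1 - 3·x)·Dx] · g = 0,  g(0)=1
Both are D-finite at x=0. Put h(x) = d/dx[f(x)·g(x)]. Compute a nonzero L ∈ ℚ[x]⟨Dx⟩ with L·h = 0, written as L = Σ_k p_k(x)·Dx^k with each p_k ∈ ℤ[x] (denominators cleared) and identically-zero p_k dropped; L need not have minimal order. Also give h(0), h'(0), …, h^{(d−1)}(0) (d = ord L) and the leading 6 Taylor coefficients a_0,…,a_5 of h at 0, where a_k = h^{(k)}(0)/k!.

L = (-14 - 24·x + 36·x^2) + (-6 + 18·x)·Dx + (1 - 6·x + 9·x^2)·Dx^2  (order 2).
h: a_k = 2, 12, 50, 200, 2254/3, 13524/5, …
ICs: h(0) = 2, h′(0) = 12.

f: a_k = 0, 2, 0, -4/3, 0, 4/15, …
g: a_k = 1, 3, 9, 27, 81, 243, …
Sym-product of L_f,L_g gives L₀ (≤ ord 2).
h₀' ⇒ L via d/dx closure of L₀.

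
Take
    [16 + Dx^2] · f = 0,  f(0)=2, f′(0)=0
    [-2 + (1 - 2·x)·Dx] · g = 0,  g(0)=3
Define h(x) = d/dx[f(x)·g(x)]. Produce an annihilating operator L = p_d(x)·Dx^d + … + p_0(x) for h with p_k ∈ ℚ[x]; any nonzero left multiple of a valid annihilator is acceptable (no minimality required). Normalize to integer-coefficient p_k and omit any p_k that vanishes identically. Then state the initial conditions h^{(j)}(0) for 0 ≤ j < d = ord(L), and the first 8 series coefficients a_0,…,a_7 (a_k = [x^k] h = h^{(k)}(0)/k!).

L = (8 - 64·x + 64·x^2) + (-4 + 8·x)·Dx + (1 - 4·x + 4·x^2)·Dx^2  (order 2).
h: a_k = 12, -48, -144, -128, -320, -4864/5, -34048/15, -536576/105, …
ICs: h(0) = 12, h′(0) = -48.

f: a_k = 2, 0, -16, 0, 64/3, 0, -512/45, 0, …
g: a_k = 3, 6, 12, 24, 48, 96, 192, 384, …
f·g: L₀ = L_f ⊗_s L_g, ord ≤ 2·1.
h₀' ⇒ L via d/dx closure of L₀.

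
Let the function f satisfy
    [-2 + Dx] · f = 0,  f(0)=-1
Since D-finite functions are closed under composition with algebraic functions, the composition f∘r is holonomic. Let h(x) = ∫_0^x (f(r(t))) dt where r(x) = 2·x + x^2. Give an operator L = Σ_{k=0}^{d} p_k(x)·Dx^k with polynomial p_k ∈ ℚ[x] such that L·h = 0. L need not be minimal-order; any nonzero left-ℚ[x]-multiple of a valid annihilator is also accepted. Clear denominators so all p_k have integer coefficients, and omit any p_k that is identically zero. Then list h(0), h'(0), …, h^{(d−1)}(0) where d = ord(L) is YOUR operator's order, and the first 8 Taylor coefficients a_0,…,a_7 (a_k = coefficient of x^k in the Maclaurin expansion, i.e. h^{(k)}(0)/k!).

L = (-4 - 4·x)·Dx + Dx^2  (order 2).
h: a_k = 0, -1, -2, -10/3, -14/3, -86/15, -284/45, -1996/315, …
ICs: h(0) = 0, h′(0) = -1.

f: a_k = -1, -2, -2, -4/3, -2/3, -4/15, -4/45, -8/315, …
Substitute x→r, Dx→(1/r')Dx; clear ⇒ L₀.
Integrate: L := L₀·Dx.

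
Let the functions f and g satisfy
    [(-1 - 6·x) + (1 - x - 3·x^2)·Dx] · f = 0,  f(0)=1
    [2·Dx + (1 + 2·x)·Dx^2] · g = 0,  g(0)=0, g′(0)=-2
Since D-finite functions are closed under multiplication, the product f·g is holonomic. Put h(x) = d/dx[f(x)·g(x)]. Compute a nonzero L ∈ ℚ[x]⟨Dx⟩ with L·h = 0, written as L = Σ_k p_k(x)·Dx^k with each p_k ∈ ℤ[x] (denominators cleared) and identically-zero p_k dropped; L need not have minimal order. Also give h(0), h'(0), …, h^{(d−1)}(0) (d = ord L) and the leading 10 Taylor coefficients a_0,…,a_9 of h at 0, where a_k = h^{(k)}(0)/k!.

f: a_k = 1, 1, 4, 7, 19, 40, 97, 217, 508, 1159, …
g: a_k = 0, -2, 2, -8/3, 4, -32/5, 32/3, -128/7, 32, -512/9, …
Product ⇒ symmetric product L₀, ord ≤ 2.
Derive L from L₀ (diff closure).
L = (26 + 108·x + 162·x^2) + (2 + 28·x + 117·x^2 + 126·x^3)·Dx + (-1 - 4·x + 2·x^2 + 21·x^3 + 18·x^4)·Dx^2  (order 2).
h: a_k = -2, 0, -26, -56/3, -556/3, -1212/5, -5946/5, -72544/35, -260074/35, -135044/9, …
ICs: h(0) = -2, h′(0) = 0.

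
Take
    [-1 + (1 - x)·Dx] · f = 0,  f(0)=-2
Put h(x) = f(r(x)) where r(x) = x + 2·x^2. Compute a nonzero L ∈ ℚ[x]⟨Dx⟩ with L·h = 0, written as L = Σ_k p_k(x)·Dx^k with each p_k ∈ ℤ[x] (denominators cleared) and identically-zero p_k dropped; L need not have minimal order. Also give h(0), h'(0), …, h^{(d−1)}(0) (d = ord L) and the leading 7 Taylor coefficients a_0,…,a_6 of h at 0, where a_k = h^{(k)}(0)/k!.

L = (1 + 4·x) + (-1 + x + 2·x^2)·Dx  (order 1).
h: a_k = -2, -2, -6, -10, -22, -42, -86, …
ICs: h(0) = -2.

f: a_k = -2, -2, -2, -2, -2, -2, -2, …
Change of var in L_f (x↦r) gives L₀.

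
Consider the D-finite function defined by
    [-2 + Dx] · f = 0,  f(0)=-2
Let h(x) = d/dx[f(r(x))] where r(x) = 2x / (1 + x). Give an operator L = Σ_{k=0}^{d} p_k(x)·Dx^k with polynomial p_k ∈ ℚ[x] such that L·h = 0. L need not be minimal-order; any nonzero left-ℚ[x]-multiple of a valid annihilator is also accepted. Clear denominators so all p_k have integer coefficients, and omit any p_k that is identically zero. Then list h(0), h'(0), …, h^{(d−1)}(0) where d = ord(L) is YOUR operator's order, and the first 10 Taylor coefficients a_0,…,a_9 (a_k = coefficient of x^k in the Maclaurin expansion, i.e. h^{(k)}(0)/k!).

L = (2 - 2·x) + (-1 - 2·x - x^2)·Dx  (order 1).
h: a_k = -8, -16, 8, 32/3, -56/3, 176/15, 136/45, -5056/315, 6632/315, -47344/2835, …
ICs: h(0) = -8.

f: a_k = -2, -4, -4, -8/3, -4/3, -8/15, -8/45, -16/315, -4/315, -8/2835, …
L₀ from L_f via x↦r, Dx↦r'^{-1}Dx.
Derive L from L₀ (diff closure).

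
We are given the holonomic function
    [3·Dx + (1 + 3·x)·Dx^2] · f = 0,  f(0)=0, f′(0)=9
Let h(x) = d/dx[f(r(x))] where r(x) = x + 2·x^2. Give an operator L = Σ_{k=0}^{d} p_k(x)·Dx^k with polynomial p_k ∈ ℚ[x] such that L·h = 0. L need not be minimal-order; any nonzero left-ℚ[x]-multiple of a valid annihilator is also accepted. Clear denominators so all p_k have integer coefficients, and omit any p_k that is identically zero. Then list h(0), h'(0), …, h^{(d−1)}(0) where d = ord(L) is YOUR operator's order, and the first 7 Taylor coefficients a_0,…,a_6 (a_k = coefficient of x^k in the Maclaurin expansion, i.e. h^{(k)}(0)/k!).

L = (-1 + 12·x + 24·x^2) + (1 + 7·x + 18·x^2 + 24·x^3)·Dx  (order 1).
h: a_k = 9, 9, -81, 189, -81, -891, 3159, …
ICs: h(0) = 9.

f: a_k = 0, 9, -27/2, 27, -243/4, 729/5, -729/2, …
Substitute x→r, Dx→(1/r')Dx; clear ⇒ L₀.
h=h₀': d/dx-closure on L₀ ⇒ L.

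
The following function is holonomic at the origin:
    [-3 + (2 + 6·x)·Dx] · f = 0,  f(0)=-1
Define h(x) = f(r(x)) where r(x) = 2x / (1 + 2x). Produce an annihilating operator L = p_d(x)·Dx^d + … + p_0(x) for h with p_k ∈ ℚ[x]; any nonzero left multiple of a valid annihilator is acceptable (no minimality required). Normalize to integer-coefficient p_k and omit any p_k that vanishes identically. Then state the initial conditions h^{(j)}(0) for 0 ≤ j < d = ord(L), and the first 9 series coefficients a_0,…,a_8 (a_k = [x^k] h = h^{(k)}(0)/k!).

f: a_k = -1, -3/2, 9/8, -27/16, 405/128, -1701/256, 15309/1024, -72171/2048, 2814669/32768, …
Substitute x→r, Dx→(1/r')Dx; clear ⇒ L₀.
L = -3 + (1 + 10·x + 16·x^2)·Dx  (order 1).
h: a_k = -1, -3, 21/2, -87/2, 1677/8, -9069/8, 106305/16, -658335/16, 33903165/128, …
ICs: h(0) = -1.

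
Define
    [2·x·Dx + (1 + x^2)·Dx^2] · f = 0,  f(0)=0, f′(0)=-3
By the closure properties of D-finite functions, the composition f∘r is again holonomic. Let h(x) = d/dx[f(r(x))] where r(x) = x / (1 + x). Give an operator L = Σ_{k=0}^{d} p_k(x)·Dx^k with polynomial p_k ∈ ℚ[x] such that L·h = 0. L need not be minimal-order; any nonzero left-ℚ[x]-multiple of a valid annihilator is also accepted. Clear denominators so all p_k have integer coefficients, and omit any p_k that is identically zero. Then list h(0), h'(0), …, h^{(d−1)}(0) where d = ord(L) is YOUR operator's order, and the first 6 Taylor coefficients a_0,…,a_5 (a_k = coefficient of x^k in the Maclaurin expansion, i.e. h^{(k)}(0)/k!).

L = (2 + 4·x) + (1 + 2·x + 2·x^2)·Dx  (order 1).
h: a_k = -3, 6, -6, 0, 12, -24, …
ICs: h(0) = -3.

f: a_k = 0, -3, 0, 1, 0, -3/5, …
h₀=f(r): pull back L_f along r ⇒ L₀.
Differentiate: ansatz ord ≤ ord L₀ ⇒ L.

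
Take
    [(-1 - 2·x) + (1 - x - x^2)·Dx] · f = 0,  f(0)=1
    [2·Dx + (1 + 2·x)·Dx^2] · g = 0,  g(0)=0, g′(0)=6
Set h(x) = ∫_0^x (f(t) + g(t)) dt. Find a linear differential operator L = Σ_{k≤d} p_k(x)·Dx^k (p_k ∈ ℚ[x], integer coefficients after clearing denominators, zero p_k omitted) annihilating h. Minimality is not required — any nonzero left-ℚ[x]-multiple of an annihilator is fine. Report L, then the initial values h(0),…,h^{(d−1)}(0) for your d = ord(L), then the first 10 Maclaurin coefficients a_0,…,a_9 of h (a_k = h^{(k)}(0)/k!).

f: a_k = 1, 1, 2, 3, 5, 8, 13, 21, 34, 55, …
g: a_k = 0, 6, -6, 8, -12, 96/5, -32, 384/7, -96, 512/3, …
h₀=f+g: left-lcm gives L₀, ord ≤ 3.
h=∫h₀ ⇒ L = L₀·Dx.
L = (34 + 92·x + 116·x^2 + 48·x^3 + 24·x^4)·Dx^2 + (5 + 60·x + 170·x^2 + 180·x^3 + 100·x^4 + 40·x^5)·Dx^3 + (-3 - 11·x - 5·x^2 + 20·x^3 + 30·x^4 + 24·x^5 + 8·x^6)·Dx^4  (order 4).
h: a_k = 0, 1, 7/2, -4/3, 11/4, -7/5, 68/15, -19/7, 531/56, -62/9, …
ICs: h(0) = 0, h′(0) = 1, h′′(0) = 7, h′′′(0) = -8.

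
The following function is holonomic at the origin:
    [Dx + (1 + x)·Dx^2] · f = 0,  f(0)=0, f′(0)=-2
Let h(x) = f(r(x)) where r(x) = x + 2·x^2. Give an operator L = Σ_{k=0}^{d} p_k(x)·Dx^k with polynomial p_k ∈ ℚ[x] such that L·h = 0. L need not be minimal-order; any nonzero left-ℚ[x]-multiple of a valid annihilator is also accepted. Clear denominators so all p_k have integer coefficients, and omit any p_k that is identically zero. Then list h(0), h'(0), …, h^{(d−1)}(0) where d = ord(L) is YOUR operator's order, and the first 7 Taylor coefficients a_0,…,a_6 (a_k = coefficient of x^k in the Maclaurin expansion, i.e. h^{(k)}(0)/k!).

f: a_k = 0, -2, 1, -2/3, 1/2, -2/5, 1/3, …
f∘r: x↦r, Dx↦Dx/r' in L_f ⇒ L₀.
L = (-3 + 4·x + 8·x^2)·Dx + (1 + 5·x + 6·x^2 + 8·x^3)·Dx^2  (order 2).
h: a_k = 0, -2, -3, 10/3, 1/2, -22/5, 3, …
ICs: h(0) = 0, h′(0) = -2.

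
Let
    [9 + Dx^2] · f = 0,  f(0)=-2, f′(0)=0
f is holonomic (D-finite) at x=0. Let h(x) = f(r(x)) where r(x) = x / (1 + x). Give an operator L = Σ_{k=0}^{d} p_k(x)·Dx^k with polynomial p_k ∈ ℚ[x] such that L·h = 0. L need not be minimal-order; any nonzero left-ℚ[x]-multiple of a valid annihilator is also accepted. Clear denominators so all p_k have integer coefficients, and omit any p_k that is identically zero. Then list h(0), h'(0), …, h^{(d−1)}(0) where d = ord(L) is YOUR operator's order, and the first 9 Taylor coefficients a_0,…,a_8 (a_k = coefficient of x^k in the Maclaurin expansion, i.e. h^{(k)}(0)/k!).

L = 9 + (2 + 6·x + 6·x^2 + 2·x^3)·Dx + (1 + 4·x + 6·x^2 + 4·x^3 + x^4)·Dx^2  (order 2).
h: a_k = -2, 0, 9, -18, 81/4, -9, -819/40, 1377/20, -293553/2240, …
ICs: h(0) = -2, h′(0) = 0.

f: a_k = -2, 0, 9, 0, -27/4, 0, 81/40, 0, -729/2240, …
Change of var in L_f (x↦r) gives L₀.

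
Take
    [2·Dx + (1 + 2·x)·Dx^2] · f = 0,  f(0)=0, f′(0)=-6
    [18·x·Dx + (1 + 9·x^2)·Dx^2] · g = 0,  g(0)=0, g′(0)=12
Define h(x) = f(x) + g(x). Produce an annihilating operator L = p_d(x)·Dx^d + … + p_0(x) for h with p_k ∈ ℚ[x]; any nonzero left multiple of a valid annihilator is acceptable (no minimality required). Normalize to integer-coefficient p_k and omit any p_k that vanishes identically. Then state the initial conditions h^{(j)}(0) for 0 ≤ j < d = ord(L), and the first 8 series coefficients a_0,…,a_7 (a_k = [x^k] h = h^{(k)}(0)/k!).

f: a_k = 0, -6, 6, -8, 12, -96/5, 32, -384/7, …
g: a_k = 0, 12, 0, -36, 0, 972/5, 0, -8748/7, …
L₀ := lclm(L_f,L_g); ord L₀ ≤ 2+2.
L = (-18 - 108·x + 486·x^2 + 324·x^3)·Dx + (-13 - 36·x + 135·x^2 + 972·x^3 + 648·x^4)·Dx^2 + (-1 + 7·x + 18·x^2 + 81·x^3 + 243·x^4 + 162·x^5)·Dx^3  (order 3).
h: a_k = 0, 6, 6, -44, 12, 876/5, 32, -9132/7, …
ICs: h(0) = 0, h′(0) = 6, h′′(0) = 12.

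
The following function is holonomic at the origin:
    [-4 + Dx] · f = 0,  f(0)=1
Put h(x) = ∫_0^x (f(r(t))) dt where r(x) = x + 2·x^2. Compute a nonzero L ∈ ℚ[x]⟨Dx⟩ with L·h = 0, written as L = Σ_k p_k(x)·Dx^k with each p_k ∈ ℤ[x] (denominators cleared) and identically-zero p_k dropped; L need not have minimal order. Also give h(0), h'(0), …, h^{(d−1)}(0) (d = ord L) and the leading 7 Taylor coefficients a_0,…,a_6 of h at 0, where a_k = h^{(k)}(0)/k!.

L = (-4 - 16·x)·Dx + Dx^2  (order 2).
h: a_k = 0, 1, 2, 16/3, 32/3, 64/3, 1664/45, …
ICs: h(0) = 0, h′(0) = 1.

f: a_k = 1, 4, 8, 32/3, 32/3, 128/15, 256/45, …
Change of var in L_f (x↦r) gives L₀.
h=∫₀ˣh₀: take L = L₀·Dx.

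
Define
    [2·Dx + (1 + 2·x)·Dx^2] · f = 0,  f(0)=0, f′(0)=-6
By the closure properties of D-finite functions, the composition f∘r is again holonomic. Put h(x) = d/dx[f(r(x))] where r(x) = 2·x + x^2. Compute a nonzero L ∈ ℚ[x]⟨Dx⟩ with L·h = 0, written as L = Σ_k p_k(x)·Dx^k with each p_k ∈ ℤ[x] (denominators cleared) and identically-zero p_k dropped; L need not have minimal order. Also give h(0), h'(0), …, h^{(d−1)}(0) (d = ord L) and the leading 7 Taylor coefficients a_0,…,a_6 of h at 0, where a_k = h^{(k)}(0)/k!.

f: a_k = 0, -6, 6, -8, 12, -96/5, 32, …
h₀=f(r): pull back L_f along r ⇒ L₀.
h=h₀': d/dx-closure on L₀ ⇒ L.
L = (3 + 4·x + 2·x^2) + (1 + 5·x + 6·x^2 + 2·x^3)·Dx  (order 1).
h: a_k = -12, 36, -120, 408, -1392, 4752, -16224, …
ICs: h(0) = -12.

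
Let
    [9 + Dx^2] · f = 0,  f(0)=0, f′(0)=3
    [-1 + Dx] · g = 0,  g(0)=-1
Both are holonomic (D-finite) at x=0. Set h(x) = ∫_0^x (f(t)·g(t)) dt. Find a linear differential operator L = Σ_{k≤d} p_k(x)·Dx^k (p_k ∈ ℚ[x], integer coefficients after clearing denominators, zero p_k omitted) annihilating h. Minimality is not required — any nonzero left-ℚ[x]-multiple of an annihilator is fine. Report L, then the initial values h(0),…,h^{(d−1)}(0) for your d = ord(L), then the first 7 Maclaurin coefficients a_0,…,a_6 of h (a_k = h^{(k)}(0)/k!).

f: a_k = 0, 3, 0, -9/2, 0, 81/40, 0, …
g: a_k = -1, -1, -1/2, -1/6, -1/24, -1/120, -1/720, …
f·g: L₀ = L_f ⊗_s L_g, ord ≤ 2·1.
Integrate: L := L₀·Dx.
L = 10·Dx - 2·Dx^2 + Dx^3  (order 3).
h: a_k = 0, 0, -3/2, -1, 3/4, 4/5, 1/60, …
ICs: h(0) = 0, h′(0) = 0, h′′(0) = -3.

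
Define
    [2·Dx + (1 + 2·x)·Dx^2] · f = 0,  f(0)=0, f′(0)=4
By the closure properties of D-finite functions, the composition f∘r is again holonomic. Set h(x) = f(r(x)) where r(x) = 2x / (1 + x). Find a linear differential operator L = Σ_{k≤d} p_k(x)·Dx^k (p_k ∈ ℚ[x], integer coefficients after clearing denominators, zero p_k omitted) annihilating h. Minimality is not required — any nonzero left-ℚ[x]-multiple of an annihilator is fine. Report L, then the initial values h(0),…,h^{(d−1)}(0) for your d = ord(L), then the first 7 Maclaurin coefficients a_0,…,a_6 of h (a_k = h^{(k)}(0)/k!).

f: a_k = 0, 4, -4, 16/3, -8, 64/5, -64/3, …
Change of var in L_f (x↦r) gives L₀.
L = (6 + 10·x)·Dx + (1 + 6·x + 5·x^2)·Dx^2  (order 2).
h: a_k = 0, 8, -24, 248/3, -312, 6248/5, -5208, …
ICs: h(0) = 0, h′(0) = 8.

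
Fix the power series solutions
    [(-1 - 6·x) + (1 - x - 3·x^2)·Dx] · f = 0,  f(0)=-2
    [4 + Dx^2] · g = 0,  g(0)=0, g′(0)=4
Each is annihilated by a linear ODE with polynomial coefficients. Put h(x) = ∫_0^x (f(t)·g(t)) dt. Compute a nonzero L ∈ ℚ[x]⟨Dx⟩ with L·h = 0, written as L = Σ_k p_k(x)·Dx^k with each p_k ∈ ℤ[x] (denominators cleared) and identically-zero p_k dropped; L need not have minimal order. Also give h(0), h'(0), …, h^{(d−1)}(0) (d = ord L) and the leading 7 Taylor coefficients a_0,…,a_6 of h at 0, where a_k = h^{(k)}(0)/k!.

L = (2 + 4·x + 12·x^2)·Dx + (2 + 12·x)·Dx^2 + (-1 + x + 3·x^2)·Dx^3  (order 3).
h: a_k = 0, 0, -4, -8/3, -20/3, -152/15, -988/45, …
ICs: h(0) = 0, h′(0) = 0, h′′(0) = -8.

f: a_k = -2, -2, -8, -14, -38, -80, -194, …
g: a_k = 0, 4, 0, -8/3, 0, 8/15, 0, …
f·g: L₀ = L_f ⊗_s L_g, ord ≤ 1·2.
∫: right-multiply L₀ by Dx.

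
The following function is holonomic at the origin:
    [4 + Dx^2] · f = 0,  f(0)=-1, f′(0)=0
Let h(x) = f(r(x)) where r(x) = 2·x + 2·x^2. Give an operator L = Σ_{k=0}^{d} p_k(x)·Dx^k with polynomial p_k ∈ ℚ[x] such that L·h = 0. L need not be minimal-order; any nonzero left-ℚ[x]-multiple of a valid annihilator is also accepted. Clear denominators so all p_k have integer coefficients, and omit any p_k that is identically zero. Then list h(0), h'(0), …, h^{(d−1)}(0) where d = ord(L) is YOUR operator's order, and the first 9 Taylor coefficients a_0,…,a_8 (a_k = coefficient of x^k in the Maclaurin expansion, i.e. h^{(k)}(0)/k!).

f: a_k = -1, 0, 2, 0, -2/3, 0, 4/45, 0, -2/315, …
f∘r: x↦r, Dx↦Dx/r' in L_f ⇒ L₀.
L = (16 + 96·x + 192·x^2 + 128·x^3) - 2·Dx + (1 + 2·x)·Dx^2  (order 2).
h: a_k = -1, 0, 8, 16, -8/3, -128/3, -2624/45, -128/15, 23008/315, …
ICs: h(0) = -1, h′(0) = 0.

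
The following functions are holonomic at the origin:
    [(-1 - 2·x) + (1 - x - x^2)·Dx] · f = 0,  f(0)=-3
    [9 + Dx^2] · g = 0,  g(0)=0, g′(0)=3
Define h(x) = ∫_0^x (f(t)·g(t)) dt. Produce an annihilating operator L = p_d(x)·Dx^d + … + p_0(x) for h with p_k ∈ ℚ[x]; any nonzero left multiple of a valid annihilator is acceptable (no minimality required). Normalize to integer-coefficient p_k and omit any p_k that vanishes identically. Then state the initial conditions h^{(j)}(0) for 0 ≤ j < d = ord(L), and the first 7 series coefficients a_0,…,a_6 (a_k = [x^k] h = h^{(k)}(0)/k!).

f: a_k = -3, -3, -6, -9, -15, -24, -39, …
g: a_k = 0, 3, 0, -9/2, 0, 81/40, 0, …
Sym-product of L_f,L_g gives L₀ (≤ ord 2).
∫: right-multiply L₀ by Dx.
L = (-7 + 9·x + 9·x^2)·Dx + (2 + 4·x)·Dx^2 + (-1 + x + x^2)·Dx^3  (order 3).
h: a_k = 0, 0, -9/2, -3, -9/8, -27/10, -321/80, …
ICs: h(0) = 0, h′(0) = 0, h′′(0) = -9.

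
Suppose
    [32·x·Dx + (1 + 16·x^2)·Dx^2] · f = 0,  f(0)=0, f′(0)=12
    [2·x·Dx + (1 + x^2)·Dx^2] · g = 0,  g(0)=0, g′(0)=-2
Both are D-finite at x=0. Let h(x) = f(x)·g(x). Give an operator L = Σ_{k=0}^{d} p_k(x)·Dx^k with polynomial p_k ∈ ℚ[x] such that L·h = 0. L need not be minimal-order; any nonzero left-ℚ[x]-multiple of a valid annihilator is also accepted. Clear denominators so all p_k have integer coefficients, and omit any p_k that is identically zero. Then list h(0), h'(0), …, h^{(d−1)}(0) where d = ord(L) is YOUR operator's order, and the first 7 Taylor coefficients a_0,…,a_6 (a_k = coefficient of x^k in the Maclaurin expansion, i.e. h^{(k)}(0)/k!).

f: a_k = 0, 12, 0, -64, 0, 3072/5, 0, …
g: a_k = 0, -2, 0, 2/3, 0, -2/5, 0, …
Product ⇒ symmetric product L₀, ord ≤ 4.
L = (-384·x - 10880·x^3 - 16384·x^5 + 34816·x^7 + 98304·x^9)·Dx + (-68 - 3916·x^2 - 19584·x^4 - 14336·x^6 + 121856·x^8 + 147456·x^10)·Dx^2 + (-136·x - 2632·x^3 - 6528·x^5 + 16448·x^7 + 69632·x^9 + 49152·x^11)·Dx^3 + (-1 - 34·x^2 - 305·x^4 + 4880·x^8 + 8704·x^10 + 4096·x^12)·Dx^4  (order 4).
h: a_k = 0, 0, -24, 0, 136, 0, -19144/15, …
ICs: h(0) = 0, h′(0) = 0, h′′(0) = -48, h′′′(0) = 0.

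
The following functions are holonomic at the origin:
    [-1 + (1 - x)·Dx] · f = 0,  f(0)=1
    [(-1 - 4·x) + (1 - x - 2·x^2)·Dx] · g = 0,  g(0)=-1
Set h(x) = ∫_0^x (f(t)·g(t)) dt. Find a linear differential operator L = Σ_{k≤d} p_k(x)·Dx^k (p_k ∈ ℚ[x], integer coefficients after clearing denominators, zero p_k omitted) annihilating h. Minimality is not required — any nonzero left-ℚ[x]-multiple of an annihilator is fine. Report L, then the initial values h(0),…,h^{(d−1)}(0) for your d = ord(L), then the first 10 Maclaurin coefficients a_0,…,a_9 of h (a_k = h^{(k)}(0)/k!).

f: a_k = 1, 1, 1, 1, 1, 1, 1, 1, 1, 1, …
g: a_k = -1, -1, -3, -5, -11, -21, -43, -85, -171, -341, …
Product ⇒ symmetric product L₀, ord ≤ 1.
∫: right-multiply L₀ by Dx.
L = (-2 - 2·x + 6·x^2)·Dx + (1 - 2·x - x^2 + 2·x^3)·Dx^2  (order 2).
h: a_k = 0, -1, -1, -5/3, -5/2, -21/5, -7, -85/7, -85/4, -341/9, …
ICs: h(0) = 0, h′(0) = -1.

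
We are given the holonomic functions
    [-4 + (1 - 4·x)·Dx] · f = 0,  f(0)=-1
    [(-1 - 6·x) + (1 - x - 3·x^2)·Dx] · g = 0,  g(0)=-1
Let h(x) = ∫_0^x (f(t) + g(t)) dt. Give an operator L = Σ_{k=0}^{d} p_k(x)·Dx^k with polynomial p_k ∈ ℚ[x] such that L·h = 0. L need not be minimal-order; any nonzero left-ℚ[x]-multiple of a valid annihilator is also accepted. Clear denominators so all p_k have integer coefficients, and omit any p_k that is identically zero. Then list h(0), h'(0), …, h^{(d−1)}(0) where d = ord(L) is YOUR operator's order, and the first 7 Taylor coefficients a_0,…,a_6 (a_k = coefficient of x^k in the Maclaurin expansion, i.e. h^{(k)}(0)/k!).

f: a_k = -1, -4, -16, -64, -256, -1024, -4096, …
g: a_k = -1, -1, -4, -7, -19, -40, -97, …
Weyl lclm of L_f,L_g ⇒ L₀ (ord ≤ 2).
Integrate: L := L₀·Dx.
L = (-72·x + 72·x^2 - 96·x^3)·Dx + (8 - 6·x - 66·x^2 + 112·x^3 - 192·x^4)·Dx^2 + (-1 + 7·x - 15·x^2 + 10·x^3 + 20·x^4 - 48·x^5)·Dx^3  (order 3).
h: a_k = 0, -2, -5/2, -20/3, -71/4, -55, -532/3, …
ICs: h(0) = 0, h′(0) = -2, h′′(0) = -5.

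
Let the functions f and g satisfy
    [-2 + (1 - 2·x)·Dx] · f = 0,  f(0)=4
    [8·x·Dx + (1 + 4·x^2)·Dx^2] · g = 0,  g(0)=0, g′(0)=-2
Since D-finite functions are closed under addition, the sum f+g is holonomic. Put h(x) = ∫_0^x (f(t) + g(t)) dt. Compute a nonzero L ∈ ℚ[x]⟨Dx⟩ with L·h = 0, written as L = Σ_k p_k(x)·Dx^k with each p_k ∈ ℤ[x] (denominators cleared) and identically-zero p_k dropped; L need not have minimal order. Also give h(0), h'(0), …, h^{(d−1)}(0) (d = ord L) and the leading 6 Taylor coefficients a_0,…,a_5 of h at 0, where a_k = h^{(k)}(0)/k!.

f: a_k = 4, 8, 16, 32, 64, 128, …
g: a_k = 0, -2, 0, 8/3, 0, -32/5, …
f+g: L₀ = lclm(L_f,L_g), ord ≤ 1+2.
h=∫₀ˣh₀: take L = L₀·Dx.
L = (-8 + 64·x + 96·x^2)·Dx^2 + (8 - 8·x + 32·x^2 + 96·x^3)·Dx^3 + (-1 + 16·x^4)·Dx^4  (order 4).
h: a_k = 0, 4, 3, 16/3, 26/3, 64/5, …
ICs: h(0) = 0, h′(0) = 4, h′′(0) = 6, h′′′(0) = 32.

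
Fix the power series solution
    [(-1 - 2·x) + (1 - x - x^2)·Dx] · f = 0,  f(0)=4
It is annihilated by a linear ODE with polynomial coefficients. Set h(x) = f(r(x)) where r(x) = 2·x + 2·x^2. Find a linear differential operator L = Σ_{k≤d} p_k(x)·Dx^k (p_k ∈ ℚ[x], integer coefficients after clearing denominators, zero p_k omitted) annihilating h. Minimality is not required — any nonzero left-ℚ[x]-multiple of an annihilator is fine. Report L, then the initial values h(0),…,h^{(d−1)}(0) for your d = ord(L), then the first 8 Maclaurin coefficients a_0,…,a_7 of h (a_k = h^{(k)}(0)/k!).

f: a_k = 4, 4, 8, 12, 20, 32, 52, 84, …
Substitute x→r, Dx→(1/r')Dx; clear ⇒ L₀.
L = (2 + 12·x + 24·x^2 + 16·x^3) + (-1 + 2·x + 6·x^2 + 8·x^3 + 4·x^4)·Dx  (order 1).
h: a_k = 4, 8, 40, 160, 640, 2592, 10464, 42240, …
ICs: h(0) = 4.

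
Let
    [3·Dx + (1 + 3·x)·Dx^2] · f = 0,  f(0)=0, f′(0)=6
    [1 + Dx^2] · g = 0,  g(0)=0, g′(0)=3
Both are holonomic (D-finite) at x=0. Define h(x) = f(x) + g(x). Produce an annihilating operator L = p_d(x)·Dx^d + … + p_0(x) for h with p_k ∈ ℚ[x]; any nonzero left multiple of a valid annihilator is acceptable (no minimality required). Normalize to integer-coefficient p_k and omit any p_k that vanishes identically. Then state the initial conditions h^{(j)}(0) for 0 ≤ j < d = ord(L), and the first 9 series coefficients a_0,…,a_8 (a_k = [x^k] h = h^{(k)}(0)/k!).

L = (165 + 18·x + 27·x^2)·Dx + (19 + 63·x + 27·x^2 + 27·x^3)·Dx^2 + (165 + 18·x + 27·x^2)·Dx^3 + (19 + 63·x + 27·x^2 + 27·x^3)·Dx^4  (order 4).
h: a_k = 0, 9, -9, 35/2, -81/2, 3889/40, -243, 1049759/1680, -6561/4, …
ICs: h(0) = 0, h′(0) = 9, h′′(0) = -18, h′′′(0) = 105.

f: a_k = 0, 6, -9, 18, -81/2, 486/5, -243, 4374/7, -6561/4, …
g: a_k = 0, 3, 0, -1/2, 0, 1/40, 0, -1/1680, 0, …
Weyl lclm of L_f,L_g ⇒ L₀ (ord ≤ 4).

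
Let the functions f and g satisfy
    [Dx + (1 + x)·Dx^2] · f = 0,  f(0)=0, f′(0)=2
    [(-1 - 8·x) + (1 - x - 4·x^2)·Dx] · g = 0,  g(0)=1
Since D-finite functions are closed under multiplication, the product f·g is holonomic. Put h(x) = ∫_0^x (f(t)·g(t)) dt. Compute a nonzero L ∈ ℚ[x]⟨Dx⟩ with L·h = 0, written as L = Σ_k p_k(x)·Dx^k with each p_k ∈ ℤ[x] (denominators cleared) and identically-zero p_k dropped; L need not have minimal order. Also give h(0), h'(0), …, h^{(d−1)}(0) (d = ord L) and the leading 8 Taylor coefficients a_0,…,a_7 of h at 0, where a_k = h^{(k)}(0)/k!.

f: a_k = 0, 2, -1, 2/3, -1/2, 2/5, -1/3, 2/7, …
g: a_k = 1, 1, 5, 9, 29, 65, 181, 441, …
L₀ := L_f ⊗_s L_g (sym. prod.), ord ≤ 2.
h=∫h₀ ⇒ L = L₀·Dx.
L = (9 + 16·x)·Dx + (1 + 19·x + 20·x^2)·Dx^2 + (-1 + 5·x^2 + 4·x^3)·Dx^3  (order 3).
h: a_k = 0, 0, 1, 1/3, 29/12, 79/30, 1567/180, 3137/210, …
ICs: h(0) = 0, h′(0) = 0, h′′(0) = 2.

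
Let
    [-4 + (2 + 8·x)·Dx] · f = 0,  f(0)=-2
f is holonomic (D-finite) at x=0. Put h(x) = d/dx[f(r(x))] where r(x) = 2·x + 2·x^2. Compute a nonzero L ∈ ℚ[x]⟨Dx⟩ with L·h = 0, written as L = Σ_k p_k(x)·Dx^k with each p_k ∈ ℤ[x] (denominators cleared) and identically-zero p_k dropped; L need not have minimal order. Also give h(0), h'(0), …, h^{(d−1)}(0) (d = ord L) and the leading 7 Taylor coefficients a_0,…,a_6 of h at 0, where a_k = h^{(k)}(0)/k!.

L = -2 + (-1 - 10·x - 24·x^2 - 16·x^3)·Dx  (order 1).
h: a_k = -8, 16, -96, 576, -3520, 21888, -137984, …
ICs: h(0) = -8.

f: a_k = -2, -4, 4, -8, 20, -56, 168, …
Change of var in L_f (x↦r) gives L₀.
h=h₀': d/dx-closure on L₀ ⇒ L.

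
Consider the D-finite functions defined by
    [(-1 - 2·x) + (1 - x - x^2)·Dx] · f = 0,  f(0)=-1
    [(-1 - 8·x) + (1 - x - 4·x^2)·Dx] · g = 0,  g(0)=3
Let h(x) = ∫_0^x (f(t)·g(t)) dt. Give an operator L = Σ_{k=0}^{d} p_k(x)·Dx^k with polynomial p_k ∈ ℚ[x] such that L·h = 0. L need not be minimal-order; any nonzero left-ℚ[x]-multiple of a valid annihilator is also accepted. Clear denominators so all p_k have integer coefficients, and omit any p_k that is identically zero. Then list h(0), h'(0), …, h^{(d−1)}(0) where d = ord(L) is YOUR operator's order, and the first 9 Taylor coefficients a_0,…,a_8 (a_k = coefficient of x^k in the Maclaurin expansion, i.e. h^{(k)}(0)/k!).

f: a_k = -1, -1, -2, -3, -5, -8, -13, -21, -34, …
g: a_k = 3, 3, 15, 27, 87, 195, 543, 1323, 3495, …
L₀ := L_f ⊗_s L_g (sym. prod.), ord ≤ 1.
h=∫h₀ ⇒ L = L₀·Dx.
L = (-2 - 8·x + 15·x^2 + 16·x^3)·Dx + (1 - 2·x - 4·x^2 + 5·x^3 + 4·x^4)·Dx^2  (order 2).
h: a_k = 0, -3, -3, -8, -57/4, -168/5, -70, -1131/7, -1437/4, …
ICs: h(0) = 0, h′(0) = -3.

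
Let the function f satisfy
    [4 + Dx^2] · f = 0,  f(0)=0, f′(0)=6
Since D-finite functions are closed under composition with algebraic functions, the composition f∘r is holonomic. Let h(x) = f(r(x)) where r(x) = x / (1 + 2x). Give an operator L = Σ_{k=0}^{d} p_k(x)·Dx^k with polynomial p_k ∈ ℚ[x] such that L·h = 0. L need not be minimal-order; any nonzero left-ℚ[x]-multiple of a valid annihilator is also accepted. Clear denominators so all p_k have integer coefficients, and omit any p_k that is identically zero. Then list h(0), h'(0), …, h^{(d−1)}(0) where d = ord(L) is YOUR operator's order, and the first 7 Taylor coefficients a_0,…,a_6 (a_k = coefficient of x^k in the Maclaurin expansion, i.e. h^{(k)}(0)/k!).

f: a_k = 0, 6, 0, -4, 0, 4/5, 0, …
h₀=f(r): pull back L_f along r ⇒ L₀.
L = 4 + (4 + 24·x + 48·x^2 + 32·x^3)·Dx + (1 + 8·x + 24·x^2 + 32·x^3 + 16·x^4)·Dx^2  (order 2).
h: a_k = 0, 6, -12, 20, -24, 4/5, 120, …
ICs: h(0) = 0, h′(0) = 6.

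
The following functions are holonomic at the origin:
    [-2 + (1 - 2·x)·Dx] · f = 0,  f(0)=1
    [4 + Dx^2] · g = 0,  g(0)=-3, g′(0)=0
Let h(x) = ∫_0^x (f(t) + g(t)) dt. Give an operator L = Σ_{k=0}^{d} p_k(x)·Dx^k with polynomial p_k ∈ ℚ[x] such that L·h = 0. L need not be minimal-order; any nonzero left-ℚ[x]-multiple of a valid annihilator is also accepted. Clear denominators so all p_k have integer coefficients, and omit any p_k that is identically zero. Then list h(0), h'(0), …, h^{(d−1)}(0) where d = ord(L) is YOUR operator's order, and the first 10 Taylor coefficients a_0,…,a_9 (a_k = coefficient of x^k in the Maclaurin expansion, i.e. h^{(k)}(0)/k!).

L = (56 - 32·x + 32·x^2)·Dx + (-12 + 40·x - 48·x^2 + 32·x^3)·Dx^2 + (14 - 8·x + 8·x^2)·Dx^3 + (-3 + 10·x - 12·x^2 + 8·x^3)·Dx^4  (order 4).
h: a_k = 0, -2, 1, 10/3, 2, 14/5, 16/3, 964/105, 16, 26878/945, …
ICs: h(0) = 0, h′(0) = -2, h′′(0) = 2, h′′′(0) = 20.

f: a_k = 1, 2, 4, 8, 16, 32, 64, 128, 256, 512, …
g: a_k = -3, 0, 6, 0, -2, 0, 4/15, 0, -2/105, 0, …
Sum ⇒ L₀ = lclm(L_f,L_g) in ℚ(x)⟨Dx⟩.
h=∫h₀ ⇒ L = L₀·Dx.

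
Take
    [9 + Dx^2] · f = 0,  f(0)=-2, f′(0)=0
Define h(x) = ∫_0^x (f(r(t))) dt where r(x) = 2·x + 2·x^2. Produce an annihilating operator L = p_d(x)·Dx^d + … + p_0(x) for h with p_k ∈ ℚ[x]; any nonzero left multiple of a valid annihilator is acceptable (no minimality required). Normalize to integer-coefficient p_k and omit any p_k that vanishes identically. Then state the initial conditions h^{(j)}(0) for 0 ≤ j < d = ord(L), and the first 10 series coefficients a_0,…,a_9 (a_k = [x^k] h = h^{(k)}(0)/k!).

f: a_k = -2, 0, 9, 0, -27/4, 0, 81/40, 0, -729/2240, 0, …
Change of var in L_f (x↦r) gives L₀.
∫: right-multiply L₀ by Dx.
L = (36 + 216·x + 432·x^2 + 288·x^3)·Dx - 2·Dx^2 + (1 + 2·x)·Dx^3  (order 3).
h: a_k = 0, -2, 0, 12, 18, -72/5, -72, -2592/35, 216/5, 6816/35, …
ICs: h(0) = 0, h′(0) = -2, h′′(0) = 0.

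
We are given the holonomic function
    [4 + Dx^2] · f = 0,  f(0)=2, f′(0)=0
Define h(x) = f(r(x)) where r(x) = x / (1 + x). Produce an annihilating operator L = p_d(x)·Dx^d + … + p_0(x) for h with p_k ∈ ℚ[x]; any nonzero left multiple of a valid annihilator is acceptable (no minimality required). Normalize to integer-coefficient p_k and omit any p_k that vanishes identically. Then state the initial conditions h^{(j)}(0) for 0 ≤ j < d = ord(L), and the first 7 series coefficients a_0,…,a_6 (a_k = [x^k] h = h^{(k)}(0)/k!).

L = 4 + (2 + 6·x + 6·x^2 + 2·x^3)·Dx + (1 + 4·x + 6·x^2 + 4·x^3 + x^4)·Dx^2  (order 2).
h: a_k = 2, 0, -4, 8, -32/3, 32/3, -308/45, …
ICs: h(0) = 2, h′(0) = 0.

f: a_k = 2, 0, -4, 0, 4/3, 0, -8/45, …
h₀=f(r): pull back L_f along r ⇒ L₀.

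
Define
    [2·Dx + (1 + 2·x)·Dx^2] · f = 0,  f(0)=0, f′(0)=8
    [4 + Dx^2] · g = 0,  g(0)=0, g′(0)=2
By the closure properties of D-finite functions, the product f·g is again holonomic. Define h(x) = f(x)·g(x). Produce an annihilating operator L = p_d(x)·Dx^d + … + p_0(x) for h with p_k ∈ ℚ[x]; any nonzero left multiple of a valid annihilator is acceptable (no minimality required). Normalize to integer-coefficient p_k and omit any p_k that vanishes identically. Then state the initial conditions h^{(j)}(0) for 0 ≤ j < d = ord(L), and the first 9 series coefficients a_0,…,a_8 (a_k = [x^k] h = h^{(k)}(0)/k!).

f: a_k = 0, 8, -8, 32/3, -16, 128/5, -128/3, 512/7, -128, …
g: a_k = 0, 2, 0, -4/3, 0, 4/15, 0, -8/315, 0, …
L₀ := L_f ⊗_s L_g (sym. prod.), ord ≤ 4.
L = (-48 + 192·x + 1216·x^2 + 2048·x^3 + 1024·x^4) + (32 + 320·x + 768·x^2 + 512·x^3)·Dx + (160·x + 672·x^2 + 1024·x^3 + 512·x^4)·Dx^2 + (8 + 80·x + 192·x^2 + 128·x^3)·Dx^3 + (3 + 28·x + 92·x^2 + 128·x^3 + 64·x^4)·Dx^4  (order 4).
h: a_k = 0, 0, 16, -16, 32/3, -64/3, 352/9, -992/15, 7232/63, …
ICs: h(0) = 0, h′(0) = 0, h′′(0) = 32, h′′′(0) = -96.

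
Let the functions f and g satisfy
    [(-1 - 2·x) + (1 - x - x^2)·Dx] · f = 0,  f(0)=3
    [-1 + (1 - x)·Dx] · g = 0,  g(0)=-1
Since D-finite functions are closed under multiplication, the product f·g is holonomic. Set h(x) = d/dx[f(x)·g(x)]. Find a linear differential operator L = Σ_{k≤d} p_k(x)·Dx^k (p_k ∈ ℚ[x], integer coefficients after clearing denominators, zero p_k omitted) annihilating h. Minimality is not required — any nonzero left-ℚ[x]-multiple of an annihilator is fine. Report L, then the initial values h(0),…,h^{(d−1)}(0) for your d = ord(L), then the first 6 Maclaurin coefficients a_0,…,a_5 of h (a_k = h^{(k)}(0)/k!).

L = (8 - 6·x - 12·x^2 + 12·x^4) + (-2 + 4·x + 3·x^2 - 8·x^3 + 3·x^5)·Dx  (order 1).
h: a_k = -6, -24, -63, -144, -300, -594, …
ICs: h(0) = -6.

f: a_k = 3, 3, 6, 9, 15, 24, …
g: a_k = -1, -1, -1, -1, -1, -1, …
h₀=f·g: eliminate ⇒ L₀, order ≤ 1·1.
Derive L from L₀ (diff closure).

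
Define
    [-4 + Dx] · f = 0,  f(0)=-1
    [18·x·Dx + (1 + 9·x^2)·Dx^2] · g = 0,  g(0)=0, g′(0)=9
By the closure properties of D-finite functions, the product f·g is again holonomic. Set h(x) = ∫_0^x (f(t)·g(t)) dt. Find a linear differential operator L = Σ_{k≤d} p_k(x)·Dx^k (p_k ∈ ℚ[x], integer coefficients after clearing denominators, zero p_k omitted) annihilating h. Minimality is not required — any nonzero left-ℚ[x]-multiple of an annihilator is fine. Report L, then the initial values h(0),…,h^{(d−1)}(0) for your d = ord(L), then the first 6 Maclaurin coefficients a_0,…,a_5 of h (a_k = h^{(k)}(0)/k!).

f: a_k = -1, -4, -8, -32/3, -32/3, -128/15, …
g: a_k = 0, 9, 0, -27, 0, 729/5, …
f·g: L₀ = L_f ⊗_s L_g, ord ≤ 1·2.
∫: right-multiply L₀ by Dx.
L = (16 - 72·x + 144·x^2)·Dx + (-8 + 18·x - 72·x^2)·Dx^2 + (1 + 9·x^2)·Dx^3  (order 3).
h: a_k = 0, 0, -9/2, -12, -45/4, 12/5, …
ICs: h(0) = 0, h′(0) = 0, h′′(0) = -9.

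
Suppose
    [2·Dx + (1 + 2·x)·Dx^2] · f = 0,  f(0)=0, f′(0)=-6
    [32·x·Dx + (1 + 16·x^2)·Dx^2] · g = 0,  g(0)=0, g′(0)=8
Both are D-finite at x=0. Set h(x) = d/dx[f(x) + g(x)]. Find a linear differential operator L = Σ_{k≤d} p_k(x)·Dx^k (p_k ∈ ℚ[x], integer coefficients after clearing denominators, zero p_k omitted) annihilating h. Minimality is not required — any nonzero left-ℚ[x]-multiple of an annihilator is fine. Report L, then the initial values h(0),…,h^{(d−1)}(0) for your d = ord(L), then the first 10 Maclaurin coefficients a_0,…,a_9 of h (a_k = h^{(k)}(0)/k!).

L = (-32 - 192·x + 1536·x^2 + 1024·x^3) + (-20 - 64·x + 576·x^2 + 3072·x^3 + 2048·x^4)·Dx + (-1 + 14·x + 32·x^2 + 256·x^3 + 768·x^4 + 512·x^5)·Dx^2  (order 2).
h: a_k = 2, 12, -152, 48, 1952, 192, -33152, 768, 522752, 3072, …
ICs: h(0) = 2, h′(0) = 12.

f: a_k = 0, -6, 6, -8, 12, -96/5, 32, -384/7, 96, -512/3, …
g: a_k = 0, 8, 0, -128/3, 0, 2048/5, 0, -32768/7, 0, 524288/9, …
L₀ := lclm(L_f,L_g); ord L₀ ≤ 2+2.
Differentiate: ansatz ord ≤ ord L₀ ⇒ L.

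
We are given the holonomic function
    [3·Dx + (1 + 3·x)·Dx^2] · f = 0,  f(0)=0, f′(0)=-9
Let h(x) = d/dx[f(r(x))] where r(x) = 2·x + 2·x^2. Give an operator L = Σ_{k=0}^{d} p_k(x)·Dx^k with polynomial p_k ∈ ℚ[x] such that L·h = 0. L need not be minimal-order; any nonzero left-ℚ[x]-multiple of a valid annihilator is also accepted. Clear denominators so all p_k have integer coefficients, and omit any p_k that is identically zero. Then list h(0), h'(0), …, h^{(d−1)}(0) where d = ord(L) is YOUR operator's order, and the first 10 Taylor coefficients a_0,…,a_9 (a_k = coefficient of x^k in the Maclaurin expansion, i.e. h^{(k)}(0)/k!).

f: a_k = 0, -9, 27/2, -27, 243/4, -729/5, 729/2, -6561/7, 19683/8, -6561, …
f∘r: x↦r, Dx↦Dx/r' in L_f ⇒ L₀.
Derive L from L₀ (diff closure).
L = (4 + 12·x + 12·x^2) + (1 + 8·x + 18·x^2 + 12·x^3)·Dx  (order 1).
h: a_k = -18, 72, -324, 1512, -7128, 33696, -159408, 754272, -3569184, 16889472, …
ICs: h(0) = -18.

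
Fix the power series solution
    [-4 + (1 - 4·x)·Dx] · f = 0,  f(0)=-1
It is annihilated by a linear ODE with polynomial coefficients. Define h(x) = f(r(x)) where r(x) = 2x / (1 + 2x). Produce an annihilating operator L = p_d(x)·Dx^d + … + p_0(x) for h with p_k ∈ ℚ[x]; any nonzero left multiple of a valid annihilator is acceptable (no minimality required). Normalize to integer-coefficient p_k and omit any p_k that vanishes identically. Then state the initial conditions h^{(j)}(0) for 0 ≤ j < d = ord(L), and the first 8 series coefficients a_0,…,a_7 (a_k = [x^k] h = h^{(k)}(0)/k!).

f: a_k = -1, -4, -16, -64, -256, -1024, -4096, -16384, …
Change of var in L_f (x↦r) gives L₀.
L = 8 + (-1 + 4·x + 12·x^2)·Dx  (order 1).
h: a_k = -1, -8, -48, -288, -1728, -10368, -62208, -373248, …
ICs: h(0) = -1.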